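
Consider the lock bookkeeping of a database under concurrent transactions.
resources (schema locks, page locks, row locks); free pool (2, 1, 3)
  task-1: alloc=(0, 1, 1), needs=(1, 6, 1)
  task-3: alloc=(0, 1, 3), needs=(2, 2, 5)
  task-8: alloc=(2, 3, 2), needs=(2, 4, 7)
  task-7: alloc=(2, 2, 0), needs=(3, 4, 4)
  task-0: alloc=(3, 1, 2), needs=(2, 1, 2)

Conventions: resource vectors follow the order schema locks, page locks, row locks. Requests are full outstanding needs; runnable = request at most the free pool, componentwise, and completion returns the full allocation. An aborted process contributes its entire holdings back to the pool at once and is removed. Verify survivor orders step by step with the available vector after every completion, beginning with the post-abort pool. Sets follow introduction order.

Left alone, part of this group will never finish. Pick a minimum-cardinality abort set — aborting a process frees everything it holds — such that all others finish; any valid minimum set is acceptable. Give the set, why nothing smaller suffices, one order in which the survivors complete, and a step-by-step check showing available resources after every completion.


Abort task-7.
Key observation: task-8 could never have finished before the abort; with (2, 2, 0) returned by task-7, it fits at step 3.
No smaller set exists: with zero aborts the deadlock remains.
One survivor order: task-0, task-3, task-8, task-1. Check, step by step (post-abort pool first):
  pool = (4, 3, 3)
  run task-0 (needs (2, 1, 2), free (4, 3, 3)); after release of (3, 1, 2) the pool is (7, 4, 5)
  run task-3 (needs (2, 2, 5), free (7, 4, 5)); after release of (0, 1, 3) the pool is (7, 5, 8)
  run task-8 (needs (2, 4, 7), free (7, 5, 8)); after release of (2, 3, 2) the pool is (9, 8, 10)
  run task-1 (needs (1, 6, 1), free (9, 8, 10)); after release of (0, 1, 1) the pool is (9, 9, 11)


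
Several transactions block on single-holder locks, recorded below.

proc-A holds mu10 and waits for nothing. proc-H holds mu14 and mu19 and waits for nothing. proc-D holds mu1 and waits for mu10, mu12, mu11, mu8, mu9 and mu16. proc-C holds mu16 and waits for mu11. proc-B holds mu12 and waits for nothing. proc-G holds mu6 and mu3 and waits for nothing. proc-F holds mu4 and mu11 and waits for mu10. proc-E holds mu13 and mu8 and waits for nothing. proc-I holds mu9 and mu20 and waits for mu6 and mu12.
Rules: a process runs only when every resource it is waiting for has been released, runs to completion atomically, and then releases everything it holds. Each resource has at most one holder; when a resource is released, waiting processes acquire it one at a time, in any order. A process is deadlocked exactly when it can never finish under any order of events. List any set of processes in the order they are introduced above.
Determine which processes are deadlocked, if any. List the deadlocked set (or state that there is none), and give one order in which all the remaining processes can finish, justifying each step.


Nothing here is deadlocked.
Key observation: there is no circular wait here — follow any chain and it reaches a process that is free to run now.
The rest can finish in the order proc-G, proc-B, proc-E, proc-I, proc-H, proc-A, proc-F, proc-C, proc-D.
Check, step by step:
  proc-G waits on nothing -> runs at once and releases mu6 and mu3
  proc-B waits on nothing -> runs at once and releases mu12
  proc-E waits on nothing -> runs at once and releases mu13 and mu8
  proc-I waits on mu6 and mu12 — all released -> runs and releases mu9 and mu20
  proc-H waits on nothing -> runs at once and releases mu14 and mu19
  proc-A waits on nothing -> runs at once and releases mu10
  proc-F waits on mu10 — all released -> runs and releases mu4 and mu11
  proc-C waits on mu11 — all released -> runs and releases mu16
  proc-D waits on mu10, mu12, mu11, mu8, mu9 and mu16 — all released -> runs and releases mu1


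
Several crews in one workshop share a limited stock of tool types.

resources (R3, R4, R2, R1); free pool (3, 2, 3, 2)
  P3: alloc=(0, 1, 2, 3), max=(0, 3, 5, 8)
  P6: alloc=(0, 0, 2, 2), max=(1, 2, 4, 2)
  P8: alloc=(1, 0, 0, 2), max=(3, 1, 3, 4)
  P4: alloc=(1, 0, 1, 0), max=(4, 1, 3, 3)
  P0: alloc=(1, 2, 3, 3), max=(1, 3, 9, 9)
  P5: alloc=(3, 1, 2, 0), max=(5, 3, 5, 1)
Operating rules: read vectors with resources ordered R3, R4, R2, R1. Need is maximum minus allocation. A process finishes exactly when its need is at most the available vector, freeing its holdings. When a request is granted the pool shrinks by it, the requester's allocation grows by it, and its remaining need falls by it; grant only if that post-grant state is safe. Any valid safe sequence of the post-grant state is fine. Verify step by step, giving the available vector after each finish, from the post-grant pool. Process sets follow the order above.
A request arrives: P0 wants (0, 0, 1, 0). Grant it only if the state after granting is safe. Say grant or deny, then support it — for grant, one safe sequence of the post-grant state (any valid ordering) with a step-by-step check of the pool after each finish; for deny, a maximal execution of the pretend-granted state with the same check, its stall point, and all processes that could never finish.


GRANT — the state after the grant stays safe, e.g. via P6, P8, P3, P0, P4, P5.
Key observation: after the grant the pool drops to (3, 2, 2, 2), which still lets P6 finish first and unwind the rest.
Verifying the post-grant state step by step:
  pool = (3, 2, 2, 2)
  run P6 (needs (1, 2, 2, 0), free (3, 2, 2, 2)); after release of (0, 0, 2, 2) the pool is (3, 2, 4, 4)
  run P8 (needs (2, 1, 3, 2), free (3, 2, 4, 4)); after release of (1, 0, 0, 2) the pool is (4, 2, 4, 6)
  run P3 (needs (0, 2, 3, 5), free (4, 2, 4, 6)); after release of (0, 1, 2, 3) the pool is (4, 3, 6, 9)
  run P0 (needs (0, 1, 5, 6), free (4, 3, 6, 9)); after release of (1, 2, 4, 3) the pool is (5, 5, 10, 12)
  run P4 (needs (3, 1, 2, 3), free (5, 5, 10, 12)); after release of (1, 0, 1, 0) the pool is (6, 5, 11, 12)
  run P5 (needs (2, 2, 3, 1), free (6, 5, 11, 12)); after release of (3, 1, 2, 0) the pool is (9, 6, 13, 12)


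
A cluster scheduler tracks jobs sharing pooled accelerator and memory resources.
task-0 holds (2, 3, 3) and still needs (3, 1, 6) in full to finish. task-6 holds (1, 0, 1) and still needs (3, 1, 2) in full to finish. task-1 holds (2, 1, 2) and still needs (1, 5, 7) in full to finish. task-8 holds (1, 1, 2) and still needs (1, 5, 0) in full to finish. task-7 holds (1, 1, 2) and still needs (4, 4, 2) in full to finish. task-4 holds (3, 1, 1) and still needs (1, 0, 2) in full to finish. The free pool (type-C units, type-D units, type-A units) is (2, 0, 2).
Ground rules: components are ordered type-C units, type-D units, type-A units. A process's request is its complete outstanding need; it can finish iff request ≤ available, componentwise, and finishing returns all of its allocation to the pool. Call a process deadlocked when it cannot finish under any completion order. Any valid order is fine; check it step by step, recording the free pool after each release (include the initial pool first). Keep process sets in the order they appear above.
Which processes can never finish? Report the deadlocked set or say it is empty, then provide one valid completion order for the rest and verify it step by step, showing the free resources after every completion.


The deadlocked set is task-0, task-1, task-8 and task-7.
Key observation: after task-4, task-6 the pool peaks at (6, 1, 4), and each blocked process is short somewhere: task-0 on type-A units; task-1 on type-D units, type-A units; task-8 on type-D units; task-7 on type-D units.
The rest can finish in the order task-4, task-6. Verifying each step:
  pool = (2, 0, 2)
  run task-4 (needs (1, 0, 2), free (2, 0, 2)); after release of (3, 1, 1) the pool is (5, 1, 3)
  run task-6 (needs (3, 1, 2), free (5, 1, 3)); after release of (1, 0, 1) the pool is (6, 1, 4)
The stuck group stays short no matter what:
  blocked: task-0 wants (3, 1, 6), pool (6, 1, 4) — not enough type-A units
  blocked: task-1 wants (1, 5, 7), pool (6, 1, 4) — not enough type-D units and type-A units
  blocked: task-8 wants (1, 5, 0), pool (6, 1, 4) — not enough type-D units
  blocked: task-7 wants (4, 4, 2), pool (6, 1, 4) — not enough type-D units


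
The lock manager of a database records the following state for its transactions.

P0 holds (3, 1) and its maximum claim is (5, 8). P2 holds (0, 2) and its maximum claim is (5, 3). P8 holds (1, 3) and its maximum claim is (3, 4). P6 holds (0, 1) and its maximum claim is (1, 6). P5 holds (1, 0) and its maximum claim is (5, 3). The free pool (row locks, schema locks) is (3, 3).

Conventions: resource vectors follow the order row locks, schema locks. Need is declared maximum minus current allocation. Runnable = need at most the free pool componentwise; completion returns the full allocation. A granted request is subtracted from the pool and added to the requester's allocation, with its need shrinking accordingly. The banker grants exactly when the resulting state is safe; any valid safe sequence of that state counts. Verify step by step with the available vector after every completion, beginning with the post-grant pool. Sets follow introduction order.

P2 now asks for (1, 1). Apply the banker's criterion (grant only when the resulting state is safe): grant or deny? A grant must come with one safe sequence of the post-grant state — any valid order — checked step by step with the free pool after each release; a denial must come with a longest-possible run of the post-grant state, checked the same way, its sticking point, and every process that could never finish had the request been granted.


DENY: after the grant no complete ordering would exist.
Key observation: after P8, P6 the pool peaks at (3, 6), and each blocked process is short somewhere: P0 on schema locks; P2 on row locks; P5 on row locks.
On the post-grant state, P8, P6 is a maximal run — nothing extends it. Check, step by step:
  pool = (2, 2)
  P8: need (2, 1) fits (2, 2); releases (1, 3), pool now (3, 5)
  P6: need (1, 5) fits (3, 5); releases (0, 1), pool now (3, 6)
  P0 cannot run: need (2, 7) vs free (3, 6) (insufficient schema locks)
  P2 cannot run: need (4, 0) vs free (3, 6) (insufficient row locks)
  P5 cannot run: need (4, 3) vs free (3, 6) (insufficient row locks)
Processes that could never finish after the grant: P0, P2 and P5.


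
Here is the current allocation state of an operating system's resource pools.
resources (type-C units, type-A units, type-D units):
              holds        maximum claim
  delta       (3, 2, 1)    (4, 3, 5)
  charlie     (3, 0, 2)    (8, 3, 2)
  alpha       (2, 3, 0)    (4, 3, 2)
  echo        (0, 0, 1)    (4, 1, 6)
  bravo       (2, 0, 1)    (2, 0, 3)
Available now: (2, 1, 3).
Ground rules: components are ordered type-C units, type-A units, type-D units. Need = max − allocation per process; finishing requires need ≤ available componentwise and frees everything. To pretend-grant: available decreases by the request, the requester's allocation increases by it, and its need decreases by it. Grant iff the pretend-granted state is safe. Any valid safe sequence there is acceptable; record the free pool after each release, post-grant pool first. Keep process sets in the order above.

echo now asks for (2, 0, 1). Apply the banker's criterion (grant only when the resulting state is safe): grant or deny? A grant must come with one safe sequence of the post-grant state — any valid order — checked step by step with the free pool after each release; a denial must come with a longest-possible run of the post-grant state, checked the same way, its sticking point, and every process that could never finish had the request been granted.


DENY. Granting would leave the state unsafe.
Key observation: after bravo, alpha the pool peaks at (4, 4, 3), and each blocked process is short somewhere: delta on type-D units; charlie on type-C units; echo on type-D units.
On the post-grant state, bravo, alpha is a maximal run — nothing extends it. Step-by-step check:
  pool = (0, 1, 2)
  bravo needs (0, 0, 2) <= (0, 1, 2) -> finishes; pool += (2, 0, 1) = (2, 1, 3)
  alpha needs (2, 0, 2) <= (2, 1, 3) -> finishes; pool += (2, 3, 0) = (4, 4, 3)
  delta still needs (1, 1, 4) but only (4, 4, 3) is free — short on type-D units
  charlie still needs (5, 3, 0) but only (4, 4, 3) is free — short on type-C units
  echo still needs (2, 1, 4) but only (4, 4, 3) is free — short on type-D units
Post-grant, the permanently blocked set is delta, charlie and echo.


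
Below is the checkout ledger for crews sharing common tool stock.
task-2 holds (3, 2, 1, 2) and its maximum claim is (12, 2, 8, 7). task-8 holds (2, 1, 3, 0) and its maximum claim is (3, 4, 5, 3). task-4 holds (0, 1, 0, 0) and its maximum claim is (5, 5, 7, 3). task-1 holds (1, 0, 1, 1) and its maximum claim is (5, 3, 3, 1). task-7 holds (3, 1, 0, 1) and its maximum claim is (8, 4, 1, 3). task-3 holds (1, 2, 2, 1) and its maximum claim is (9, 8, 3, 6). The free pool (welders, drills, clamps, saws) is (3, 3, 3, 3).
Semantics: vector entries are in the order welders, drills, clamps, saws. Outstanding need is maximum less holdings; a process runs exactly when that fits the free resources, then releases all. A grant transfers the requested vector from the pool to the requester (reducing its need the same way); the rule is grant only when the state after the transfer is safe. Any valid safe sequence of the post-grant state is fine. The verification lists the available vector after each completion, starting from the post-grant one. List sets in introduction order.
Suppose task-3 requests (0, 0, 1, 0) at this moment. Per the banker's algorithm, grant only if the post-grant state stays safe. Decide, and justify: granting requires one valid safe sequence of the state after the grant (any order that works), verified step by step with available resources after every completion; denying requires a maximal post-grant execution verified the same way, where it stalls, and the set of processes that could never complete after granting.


DENY — the pretend-granted state is unsafe.
Key observation: after task-8, task-1, task-7 the pool peaks at (9, 5, 6, 5), and each blocked process is short somewhere: task-2 on clamps; task-4 on clamps; task-3 on drills.
Pretend the grant happened; the run task-8, task-1, task-7 goes as far as possible. Step-by-step check:
  pool = (3, 3, 2, 3)
  task-8: need (1, 3, 2, 3) fits (3, 3, 2, 3); releases (2, 1, 3, 0), pool now (5, 4, 5, 3)
  task-1: need (4, 3, 2, 0) fits (5, 4, 5, 3); releases (1, 0, 1, 1), pool now (6, 4, 6, 4)
  task-7: need (5, 3, 1, 2) fits (6, 4, 6, 4); releases (3, 1, 0, 1), pool now (9, 5, 6, 5)
  blocked: task-2 wants (9, 0, 7, 5), pool (9, 5, 6, 5) — not enough clamps
  blocked: task-4 wants (5, 4, 7, 3), pool (9, 5, 6, 5) — not enough clamps
  blocked: task-3 wants (8, 6, 0, 5), pool (9, 5, 6, 5) — not enough drills
Had the request been granted, task-2, task-4 and task-3 could never finish.


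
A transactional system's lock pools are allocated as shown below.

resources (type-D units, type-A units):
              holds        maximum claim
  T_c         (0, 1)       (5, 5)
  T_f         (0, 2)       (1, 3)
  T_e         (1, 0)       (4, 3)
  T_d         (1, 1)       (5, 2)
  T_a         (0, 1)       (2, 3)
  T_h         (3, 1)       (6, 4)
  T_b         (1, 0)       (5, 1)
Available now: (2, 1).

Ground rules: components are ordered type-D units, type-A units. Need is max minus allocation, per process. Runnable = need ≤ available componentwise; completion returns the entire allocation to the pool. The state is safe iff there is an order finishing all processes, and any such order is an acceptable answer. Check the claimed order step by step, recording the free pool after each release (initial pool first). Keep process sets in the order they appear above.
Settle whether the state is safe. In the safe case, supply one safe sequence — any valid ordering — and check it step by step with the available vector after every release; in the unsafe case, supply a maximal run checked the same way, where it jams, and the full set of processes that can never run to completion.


UNSAFE — no complete ordering exists.
Key observation: type-D units is the bottleneck — with T_f, T_a done the pool holds (2, 4), short of every remaining need.
The run T_f, T_a cannot be extended any further. Check, step by step:
  pool = (2, 1)
  T_f needs (1, 1) <= (2, 1) -> finishes; pool += (0, 2) = (2, 3)
  T_a needs (2, 2) <= (2, 3) -> finishes; pool += (0, 1) = (2, 4)
  T_c still needs (5, 4) but only (2, 4) is free — short on type-D units
  T_e still needs (3, 3) but only (2, 4) is free — short on type-D units
  T_d still needs (4, 1) but only (2, 4) is free — short on type-D units
  T_h still needs (3, 3) but only (2, 4) is free — short on type-D units
  T_b still needs (4, 1) but only (2, 4) is free — short on type-D units
Processes that can never finish: T_c, T_e, T_d, T_h and T_b.


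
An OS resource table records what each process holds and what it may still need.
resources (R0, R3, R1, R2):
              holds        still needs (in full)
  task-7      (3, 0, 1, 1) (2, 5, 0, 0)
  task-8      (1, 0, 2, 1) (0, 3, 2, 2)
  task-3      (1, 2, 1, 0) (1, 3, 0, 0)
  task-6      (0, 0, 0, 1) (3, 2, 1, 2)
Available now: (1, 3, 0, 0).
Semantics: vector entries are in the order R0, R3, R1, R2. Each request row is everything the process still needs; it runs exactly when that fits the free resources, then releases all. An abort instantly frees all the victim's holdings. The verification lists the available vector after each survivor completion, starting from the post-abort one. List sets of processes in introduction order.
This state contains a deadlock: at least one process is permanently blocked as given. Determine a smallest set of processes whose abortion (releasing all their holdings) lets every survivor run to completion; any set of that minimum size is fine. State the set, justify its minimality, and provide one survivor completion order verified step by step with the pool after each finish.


Minimum abort set: task-6.
Key observation: before aborting task-6, task-8 was permanently blocked — no order could ever run it; afterwards it completes at step 3.
Minimality: the empty abort set fails — the state is deadlocked as it stands.
Survivors finish in the order: task-3, task-7, task-8. Verifying each step (pool after the aborts first):
  pool = (1, 3, 0, 1)
  task-3 needs (1, 3, 0, 0) <= (1, 3, 0, 1) -> finishes; pool += (1, 2, 1, 0) = (2, 5, 1, 1)
  task-7 needs (2, 5, 0, 0) <= (2, 5, 1, 1) -> finishes; pool += (3, 0, 1, 1) = (5, 5, 2, 2)
  task-8 needs (0, 3, 2, 2) <= (5, 5, 2, 2) -> finishes; pool += (1, 0, 2, 1) = (6, 5, 4, 3)


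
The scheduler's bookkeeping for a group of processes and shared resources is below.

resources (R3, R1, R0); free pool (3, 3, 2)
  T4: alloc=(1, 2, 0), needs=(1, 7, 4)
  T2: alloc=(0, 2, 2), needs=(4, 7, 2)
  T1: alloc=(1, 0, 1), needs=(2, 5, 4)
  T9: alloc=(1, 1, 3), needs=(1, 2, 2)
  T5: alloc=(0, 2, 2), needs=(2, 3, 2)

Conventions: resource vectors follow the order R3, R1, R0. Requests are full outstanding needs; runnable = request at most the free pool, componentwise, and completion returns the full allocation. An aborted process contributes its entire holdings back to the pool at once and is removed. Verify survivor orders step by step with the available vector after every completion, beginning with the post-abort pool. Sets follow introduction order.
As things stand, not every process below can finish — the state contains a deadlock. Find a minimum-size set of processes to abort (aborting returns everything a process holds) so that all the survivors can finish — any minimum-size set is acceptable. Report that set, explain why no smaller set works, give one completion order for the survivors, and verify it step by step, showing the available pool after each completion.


Abort T4.
Key observation: aborting T4 returns (1, 2, 0), and T2 — hopeless before — runs at step 2 with the returned capacity in the pool.
No smaller set exists: with zero aborts the deadlock remains.
One survivor order: T5, T2, T1, T9. Step-by-step check (post-abort pool first):
  pool = (4, 5, 2)
  T5 needs (2, 3, 2) <= (4, 5, 2) -> finishes; pool += (0, 2, 2) = (4, 7, 4)
  T2 needs (4, 7, 2) <= (4, 7, 4) -> finishes; pool += (0, 2, 2) = (4, 9, 6)
  T1 needs (2, 5, 4) <= (4, 9, 6) -> finishes; pool += (1, 0, 1) = (5, 9, 7)
  T9 needs (1, 2, 2) <= (5, 9, 7) -> finishes; pool += (1, 1, 3) = (6, 10, 10)


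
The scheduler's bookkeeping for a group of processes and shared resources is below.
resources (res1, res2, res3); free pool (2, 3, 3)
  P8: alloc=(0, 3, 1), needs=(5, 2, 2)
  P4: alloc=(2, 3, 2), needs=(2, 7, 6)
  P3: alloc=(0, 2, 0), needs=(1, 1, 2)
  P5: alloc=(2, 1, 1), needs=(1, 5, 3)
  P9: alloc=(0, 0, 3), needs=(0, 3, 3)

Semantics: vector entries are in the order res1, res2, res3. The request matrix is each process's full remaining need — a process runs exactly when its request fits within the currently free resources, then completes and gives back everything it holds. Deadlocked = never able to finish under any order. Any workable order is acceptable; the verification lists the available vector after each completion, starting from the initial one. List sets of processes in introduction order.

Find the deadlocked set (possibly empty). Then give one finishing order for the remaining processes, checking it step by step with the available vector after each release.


Deadlocked set: P8 and P4.
Key observation: after P3, P5, P9 the pool peaks at (4, 6, 7), and each blocked process is short somewhere: P8 on res1; P4 on res2.
A valid finishing order for the others: P3, P5, P9. Check, step by step:
  pool = (2, 3, 3)
  P3: need (1, 1, 2) fits (2, 3, 3); releases (0, 2, 0), pool now (2, 5, 3)
  P5: need (1, 5, 3) fits (2, 5, 3); releases (2, 1, 1), pool now (4, 6, 4)
  P9: need (0, 3, 3) fits (4, 6, 4); releases (0, 0, 3), pool now (4, 6, 7)
None of the blocked processes ever fits:
  blocked: P8 wants (5, 2, 2), pool (4, 6, 7) — not enough res1
  blocked: P4 wants (2, 7, 6), pool (4, 6, 7) — not enough res2


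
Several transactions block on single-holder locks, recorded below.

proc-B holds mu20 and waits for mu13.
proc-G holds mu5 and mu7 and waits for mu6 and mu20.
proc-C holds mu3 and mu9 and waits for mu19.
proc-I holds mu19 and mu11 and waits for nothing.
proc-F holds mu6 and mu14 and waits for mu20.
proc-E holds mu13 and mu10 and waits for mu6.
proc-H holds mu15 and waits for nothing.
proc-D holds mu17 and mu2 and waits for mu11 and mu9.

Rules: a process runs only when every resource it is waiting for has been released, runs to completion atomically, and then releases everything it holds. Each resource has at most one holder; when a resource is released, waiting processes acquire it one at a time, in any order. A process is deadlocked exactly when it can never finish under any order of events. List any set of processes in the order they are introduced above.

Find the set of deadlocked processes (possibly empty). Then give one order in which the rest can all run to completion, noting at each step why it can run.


Deadlocked: proc-B, proc-G, proc-F and proc-E.
Key observation: along proc-B -> proc-E -> proc-F -> proc-B, each member waits on what the next one holds — a deadlock; proc-G waits into the deadlock from upstream.
A valid finishing order for the others: proc-I, proc-C, proc-D, proc-H.
Walking it through:
  proc-I waits on nothing -> runs at once and releases mu19 and mu11
  proc-C waits on mu19 — all released -> runs and releases mu3 and mu9
  proc-D waits on mu11 and mu9 — all released -> runs and releases mu17 and mu2
  proc-H waits on nothing -> runs at once and releases mu15


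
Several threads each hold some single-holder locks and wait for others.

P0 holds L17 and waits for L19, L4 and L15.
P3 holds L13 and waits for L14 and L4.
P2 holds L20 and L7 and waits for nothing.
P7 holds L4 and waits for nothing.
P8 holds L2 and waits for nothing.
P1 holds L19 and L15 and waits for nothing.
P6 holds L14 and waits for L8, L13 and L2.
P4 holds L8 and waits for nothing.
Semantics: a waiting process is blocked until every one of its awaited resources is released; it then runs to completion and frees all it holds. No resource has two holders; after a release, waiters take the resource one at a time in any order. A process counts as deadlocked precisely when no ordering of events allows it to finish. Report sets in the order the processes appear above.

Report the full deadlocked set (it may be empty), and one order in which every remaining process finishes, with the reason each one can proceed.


Deadlocked set: P3 and P6.
Key observation: along P3 -> P6 -> P3, each member waits on what the next one holds — a deadlock; no other process is dragged down with it.
The rest can finish in the order P1, P7, P4, P0, P2, P8.
Check, step by step:
  run P1 (it waits on nothing); releases L19 and L15
  run P7 (it waits on nothing); releases L4
  run P4 (it waits on nothing); releases L8
  P0: everything it awaited (L19, L4 and L15) is free; runs, freeing L17
  run P2 (it waits on nothing); releases L20 and L7
  run P8 (it waits on nothing); releases L2


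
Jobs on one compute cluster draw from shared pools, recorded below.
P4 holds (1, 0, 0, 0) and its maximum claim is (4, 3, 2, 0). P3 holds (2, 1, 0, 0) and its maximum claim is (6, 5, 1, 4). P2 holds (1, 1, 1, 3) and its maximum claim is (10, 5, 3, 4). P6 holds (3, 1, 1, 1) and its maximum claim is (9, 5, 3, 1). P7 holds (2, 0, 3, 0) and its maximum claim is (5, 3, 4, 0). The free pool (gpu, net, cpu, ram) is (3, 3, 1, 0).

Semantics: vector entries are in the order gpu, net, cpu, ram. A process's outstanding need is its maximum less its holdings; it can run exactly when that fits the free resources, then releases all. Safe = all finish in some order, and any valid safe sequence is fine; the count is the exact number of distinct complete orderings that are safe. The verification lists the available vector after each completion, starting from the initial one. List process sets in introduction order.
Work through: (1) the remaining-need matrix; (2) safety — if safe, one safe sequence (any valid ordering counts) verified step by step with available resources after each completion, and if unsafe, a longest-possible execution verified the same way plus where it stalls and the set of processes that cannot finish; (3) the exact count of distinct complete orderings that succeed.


(1) Outstanding need per process (order gpu, net, cpu, ram):
  P4: (3, 3, 2, 0)
  P3: (4, 4, 1, 4)
  P2: (9, 4, 2, 1)
  P6: (6, 4, 2, 0)
  P7: (3, 3, 1, 0)
(2) The state is UNSAFE.
Key observation: once P7, P4 finish, the pool peaks at (6, 3, 4, 0) — and every remaining process still needs more net than that.
Going as far as possible: P7, P4; after that, nothing fits. Walking it through:
  pool = (3, 3, 1, 0)
  run P7 (needs (3, 3, 1, 0), free (3, 3, 1, 0)); after release of (2, 0, 3, 0) the pool is (5, 3, 4, 0)
  run P4 (needs (3, 3, 2, 0), free (5, 3, 4, 0)); after release of (1, 0, 0, 0) the pool is (6, 3, 4, 0)
  blocked: P3 wants (4, 4, 1, 4), pool (6, 3, 4, 0) — not enough net and ram
  blocked: P2 wants (9, 4, 2, 1), pool (6, 3, 4, 0) — not enough gpu, net and ram
  blocked: P6 wants (6, 4, 2, 0), pool (6, 3, 4, 0) — not enough net
Never able to finish: P3, P2 and P6.
(3) Exactly 0 of the possible complete orderings are safe sequences.


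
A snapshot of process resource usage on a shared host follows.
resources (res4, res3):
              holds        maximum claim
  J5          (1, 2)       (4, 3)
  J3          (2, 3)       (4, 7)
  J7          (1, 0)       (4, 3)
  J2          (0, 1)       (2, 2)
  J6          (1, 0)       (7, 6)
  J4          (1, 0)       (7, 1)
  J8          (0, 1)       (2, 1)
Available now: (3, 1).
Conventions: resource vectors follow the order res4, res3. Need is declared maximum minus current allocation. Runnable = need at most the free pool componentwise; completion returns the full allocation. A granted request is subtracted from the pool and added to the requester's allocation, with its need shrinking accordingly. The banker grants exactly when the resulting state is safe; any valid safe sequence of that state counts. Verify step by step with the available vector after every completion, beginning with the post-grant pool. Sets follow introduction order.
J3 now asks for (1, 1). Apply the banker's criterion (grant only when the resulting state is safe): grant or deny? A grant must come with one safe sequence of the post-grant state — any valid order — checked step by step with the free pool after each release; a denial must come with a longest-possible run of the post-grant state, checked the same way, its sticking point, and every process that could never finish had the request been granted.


DENY — the pretend-granted state is unsafe.
Key observation: after J8, J2 the pool peaks at (2, 2), and each blocked process is short somewhere: J5 on res4; J3 on res3; J7 on res4, res3; J6 on res4, res3; J4 on res4.
Pretend the grant happened; the run J8, J2 goes as far as possible. Verifying each step:
  pool = (2, 0)
  run J8 (needs (2, 0), free (2, 0)); after release of (0, 1) the pool is (2, 1)
  run J2 (needs (2, 1), free (2, 1)); after release of (0, 1) the pool is (2, 2)
  J5 still needs (3, 1) but only (2, 2) is free — short on res4
  J3 still needs (1, 3) but only (2, 2) is free — short on res3
  J7 still needs (3, 3) but only (2, 2) is free — short on res4 and res3
  J6 still needs (6, 6) but only (2, 2) is free — short on res4 and res3
  J4 still needs (6, 1) but only (2, 2) is free — short on res4
Processes that could never finish after the grant: J5, J3, J7, J6 and J4.


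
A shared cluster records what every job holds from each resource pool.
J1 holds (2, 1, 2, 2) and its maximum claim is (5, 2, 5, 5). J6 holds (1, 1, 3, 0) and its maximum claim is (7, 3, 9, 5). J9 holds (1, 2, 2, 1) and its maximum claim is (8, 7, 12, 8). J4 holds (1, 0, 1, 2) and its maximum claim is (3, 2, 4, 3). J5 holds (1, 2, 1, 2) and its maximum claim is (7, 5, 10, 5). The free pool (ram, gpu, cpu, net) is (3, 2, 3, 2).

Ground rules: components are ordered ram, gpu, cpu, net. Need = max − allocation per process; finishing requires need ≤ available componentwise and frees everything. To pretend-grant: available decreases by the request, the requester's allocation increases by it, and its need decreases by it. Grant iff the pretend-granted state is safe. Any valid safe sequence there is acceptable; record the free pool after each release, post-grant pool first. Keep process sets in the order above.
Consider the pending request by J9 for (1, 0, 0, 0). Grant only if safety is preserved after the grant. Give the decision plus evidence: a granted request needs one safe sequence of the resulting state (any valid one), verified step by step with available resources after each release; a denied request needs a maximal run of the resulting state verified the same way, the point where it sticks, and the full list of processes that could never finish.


DENY. Granting would leave the state unsafe.
Key observation: even finishing J4, J1 leaves just (5, 3, 6, 6) free — too little ram for any of the remaining processes.
On the post-grant state, J4, J1 is a maximal run — nothing extends it. Verifying each step:
  pool = (2, 2, 3, 2)
  J4 needs (2, 2, 3, 1) <= (2, 2, 3, 2) -> finishes; pool += (1, 0, 1, 2) = (3, 2, 4, 4)
  J1 needs (3, 1, 3, 3) <= (3, 2, 4, 4) -> finishes; pool += (2, 1, 2, 2) = (5, 3, 6, 6)
  J6 still needs (6, 2, 6, 5) but only (5, 3, 6, 6) is free — short on ram
  J9 still needs (6, 5, 10, 7) but only (5, 3, 6, 6) is free — short on ram, gpu, cpu and net
  J5 still needs (6, 3, 9, 3) but only (5, 3, 6, 6) is free — short on ram and cpu
Processes that could never finish after the grant: J6, J9 and J5.


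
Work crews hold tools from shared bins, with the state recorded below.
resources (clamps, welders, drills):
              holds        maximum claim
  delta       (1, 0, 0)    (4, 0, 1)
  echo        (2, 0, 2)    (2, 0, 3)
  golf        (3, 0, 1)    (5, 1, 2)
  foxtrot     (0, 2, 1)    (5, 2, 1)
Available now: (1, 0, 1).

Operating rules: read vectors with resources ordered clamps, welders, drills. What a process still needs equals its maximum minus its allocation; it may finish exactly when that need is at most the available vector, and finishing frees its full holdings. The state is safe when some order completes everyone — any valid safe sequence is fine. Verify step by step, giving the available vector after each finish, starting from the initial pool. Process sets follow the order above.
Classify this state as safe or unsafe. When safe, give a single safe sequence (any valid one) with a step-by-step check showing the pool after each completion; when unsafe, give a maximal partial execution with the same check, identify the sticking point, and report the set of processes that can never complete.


UNSAFE — no complete ordering exists.
Key observation: after echo, delta the pool peaks at (4, 0, 3), and each blocked process is short somewhere: golf on welders; foxtrot on clamps.
A maximal execution: echo, delta — then nothing else fits. Check, step by step:
  pool = (1, 0, 1)
  echo needs (0, 0, 1) <= (1, 0, 1) -> finishes; pool += (2, 0, 2) = (3, 0, 3)
  delta needs (3, 0, 1) <= (3, 0, 3) -> finishes; pool += (1, 0, 0) = (4, 0, 3)
  golf still needs (2, 1, 1) but only (4, 0, 3) is free — short on welders
  foxtrot still needs (5, 0, 0) but only (4, 0, 3) is free — short on clamps
Processes that can never finish: golf and foxtrot.


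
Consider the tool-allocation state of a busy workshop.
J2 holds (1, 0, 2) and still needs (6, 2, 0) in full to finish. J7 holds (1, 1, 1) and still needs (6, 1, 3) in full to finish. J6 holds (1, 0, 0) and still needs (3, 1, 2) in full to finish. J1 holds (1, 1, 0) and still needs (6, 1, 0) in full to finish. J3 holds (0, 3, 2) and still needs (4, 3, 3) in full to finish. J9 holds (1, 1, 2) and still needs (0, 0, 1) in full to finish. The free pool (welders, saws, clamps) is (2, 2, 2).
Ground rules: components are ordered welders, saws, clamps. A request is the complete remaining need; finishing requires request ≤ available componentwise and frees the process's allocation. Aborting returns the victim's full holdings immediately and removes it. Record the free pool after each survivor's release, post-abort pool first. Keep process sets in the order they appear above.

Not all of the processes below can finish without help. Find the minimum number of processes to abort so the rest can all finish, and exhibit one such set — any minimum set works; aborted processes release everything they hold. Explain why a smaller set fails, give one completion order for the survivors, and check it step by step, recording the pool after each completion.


Minimum abort set: J2 and J1.
Key observation: aborting J2 and J1 returns (2, 1, 2), and J7 — hopeless before — runs at step 3 with the returned capacity in the pool.
Minimality, checking each single-abort alternative: J2 alone leaves J7 blocked (short on welders); J7 alone leaves J2 blocked (short on welders); J6 alone leaves J2 blocked (short on welders); J1 alone leaves J2 blocked (short on welders); J3 alone leaves J2 blocked (short on welders); J9 alone leaves J2 blocked (short on welders).
One survivor order: J9, J6, J7, J3. Verifying each step (post-abort pool first):
  pool = (4, 3, 4)
  run J9 (needs (0, 0, 1), free (4, 3, 4)); after release of (1, 1, 2) the pool is (5, 4, 6)
  run J6 (needs (3, 1, 2), free (5, 4, 6)); after release of (1, 0, 0) the pool is (6, 4, 6)
  run J7 (needs (6, 1, 3), free (6, 4, 6)); after release of (1, 1, 1) the pool is (7, 5, 7)
  run J3 (needs (4, 3, 3), free (7, 5, 7)); after release of (0, 3, 2) the pool is (7, 8, 9)


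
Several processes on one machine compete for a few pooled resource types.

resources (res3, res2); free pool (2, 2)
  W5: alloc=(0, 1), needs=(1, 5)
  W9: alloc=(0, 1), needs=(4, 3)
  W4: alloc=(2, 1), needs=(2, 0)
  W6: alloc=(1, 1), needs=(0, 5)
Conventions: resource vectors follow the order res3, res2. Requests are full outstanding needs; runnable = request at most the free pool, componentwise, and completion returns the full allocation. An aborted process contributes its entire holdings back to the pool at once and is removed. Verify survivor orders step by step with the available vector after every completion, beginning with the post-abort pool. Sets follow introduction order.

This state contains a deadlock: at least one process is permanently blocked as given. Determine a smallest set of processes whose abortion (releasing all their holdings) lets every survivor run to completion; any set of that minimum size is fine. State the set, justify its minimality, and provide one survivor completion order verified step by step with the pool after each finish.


Abort W6.
Key observation: the deadlocked W5 becomes finishable only because W6 released (1, 1); it completes at step 3 below.
Why nothing smaller works: aborting no one leaves the state deadlocked as given.
The survivors complete as W4, W9, W5. Walking it through (starting from the post-abort pool):
  pool = (3, 3)
  run W4 (needs (2, 0), free (3, 3)); after release of (2, 1) the pool is (5, 4)
  run W9 (needs (4, 3), free (5, 4)); after release of (0, 1) the pool is (5, 5)
  run W5 (needs (1, 5), free (5, 5)); after release of (0, 1) the pool is (5, 6)


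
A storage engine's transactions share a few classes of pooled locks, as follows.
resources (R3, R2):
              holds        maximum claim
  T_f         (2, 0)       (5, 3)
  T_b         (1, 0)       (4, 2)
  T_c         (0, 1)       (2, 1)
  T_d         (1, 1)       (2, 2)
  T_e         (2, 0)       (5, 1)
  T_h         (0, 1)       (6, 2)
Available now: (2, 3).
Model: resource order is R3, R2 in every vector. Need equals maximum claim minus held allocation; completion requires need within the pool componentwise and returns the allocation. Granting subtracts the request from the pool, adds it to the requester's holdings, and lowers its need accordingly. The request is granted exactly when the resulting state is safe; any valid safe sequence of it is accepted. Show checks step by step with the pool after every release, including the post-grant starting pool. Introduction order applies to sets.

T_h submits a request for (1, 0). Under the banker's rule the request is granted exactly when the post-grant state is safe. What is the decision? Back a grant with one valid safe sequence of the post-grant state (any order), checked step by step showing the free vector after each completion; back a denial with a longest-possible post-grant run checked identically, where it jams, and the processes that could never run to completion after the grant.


DENY — the pretend-granted state is unsafe.
Key observation: once T_d, T_c finish, the pool peaks at (2, 5) — and every remaining process still needs more R3 than that.
After a pretend grant, a maximal execution: T_d, T_c — then nothing else fits. Verifying each step:
  pool = (1, 3)
  T_d needs (1, 1) <= (1, 3) -> finishes; pool += (1, 1) = (2, 4)
  T_c needs (2, 0) <= (2, 4) -> finishes; pool += (0, 1) = (2, 5)
  blocked: T_f wants (3, 3), pool (2, 5) — not enough R3
  blocked: T_b wants (3, 2), pool (2, 5) — not enough R3
  blocked: T_e wants (3, 1), pool (2, 5) — not enough R3
  blocked: T_h wants (5, 1), pool (2, 5) — not enough R3
Post-grant, the permanently blocked set is T_f, T_b, T_e and T_h.


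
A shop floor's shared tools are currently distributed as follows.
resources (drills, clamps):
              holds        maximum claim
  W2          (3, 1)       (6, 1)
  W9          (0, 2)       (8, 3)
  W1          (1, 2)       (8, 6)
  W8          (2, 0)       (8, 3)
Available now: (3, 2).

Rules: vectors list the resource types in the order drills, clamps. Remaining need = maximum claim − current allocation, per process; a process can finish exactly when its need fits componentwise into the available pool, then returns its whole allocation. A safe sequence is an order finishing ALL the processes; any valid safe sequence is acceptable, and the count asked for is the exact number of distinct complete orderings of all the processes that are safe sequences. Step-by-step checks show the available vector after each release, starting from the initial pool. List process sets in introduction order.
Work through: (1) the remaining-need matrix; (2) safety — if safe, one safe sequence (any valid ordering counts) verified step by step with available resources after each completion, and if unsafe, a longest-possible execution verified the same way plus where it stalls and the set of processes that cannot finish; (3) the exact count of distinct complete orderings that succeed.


(1) Remaining need (order drills, clamps):
  W2: (3, 0)
  W9: (8, 1)
  W1: (7, 4)
  W8: (6, 3)
(2) SAFE, for example via the order W2, W8, W9, W1.
Key observation: W2 marks the first exact bind of the order: its need (3, 0) fits the free (3, 2) with zero slack on a requested resource.
Verifying each step:
  pool = (3, 2)
  W2: need (3, 0) fits (3, 2); releases (3, 1), pool now (6, 3)
  W8: need (6, 3) fits (6, 3); releases (2, 0), pool now (8, 3)
  W9: need (8, 1) fits (8, 3); releases (0, 2), pool now (8, 5)
  W1: need (7, 4) fits (8, 5); releases (1, 2), pool now (9, 7)
(3) Precisely 1 of the possible complete orderings is a safe sequence.
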